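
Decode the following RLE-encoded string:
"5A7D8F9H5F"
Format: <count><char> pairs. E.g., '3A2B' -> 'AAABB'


Expanding each <count><char> pair:
  5A -> 'AAAAA'
  7D -> 'DDDDDDD'
  8F -> 'FFFFFFFF'
  9H -> 'HHHHHHHHH'
  5F -> 'FFFFF'

Decoded = AAAAADDDDDDDFFFFFFFFHHHHHHHHHFFFFF


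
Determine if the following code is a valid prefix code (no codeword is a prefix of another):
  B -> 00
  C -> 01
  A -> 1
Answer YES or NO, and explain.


Checking each pair (does one codeword prefix another?):
  B='00' vs C='01': no prefix
  B='00' vs A='1': no prefix
  C='01' vs B='00': no prefix
  C='01' vs A='1': no prefix
  A='1' vs B='00': no prefix
  A='1' vs C='01': no prefix
No violation found over all pairs.

YES -- this is a valid prefix code. No codeword is a prefix of any other codeword.


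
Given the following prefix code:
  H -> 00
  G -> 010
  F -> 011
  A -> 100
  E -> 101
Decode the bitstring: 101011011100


Decoding step by step:
Bits 101 -> E
Bits 011 -> F
Bits 011 -> F
Bits 100 -> A


Decoded message: EFFA


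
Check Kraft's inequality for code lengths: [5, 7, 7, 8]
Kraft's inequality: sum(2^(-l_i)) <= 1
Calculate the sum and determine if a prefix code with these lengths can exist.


Sum = 2^(-5) + 2^(-7) + 2^(-7) + 2^(-8)
    = 0.03125 + 0.0078125 + 0.0078125 + 0.00390625
    = 13/256 = 0.05078125
Since 0.05078125 <= 1, Kraft's inequality IS satisfied.
A prefix code with these lengths CAN exist.

Kraft sum = 0.05078125. Satisfied.


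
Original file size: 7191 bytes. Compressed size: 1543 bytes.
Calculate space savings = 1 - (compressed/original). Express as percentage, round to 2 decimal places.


ratio = compressed/original = 1543/7191 = 0.214574
savings = 1 - ratio = 1 - 0.214574 = 0.785426
as a percentage: 0.785426 * 100 = 78.54%

Space savings = 1 - 1543/7191 = 78.54%


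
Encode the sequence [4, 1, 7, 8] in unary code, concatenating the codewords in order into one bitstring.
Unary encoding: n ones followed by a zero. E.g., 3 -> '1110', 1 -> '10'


Encode each number as n ones followed by a terminating 0:
  4 -> 11110 (5 bits)
  1 -> 10 (2 bits)
  7 -> 11111110 (8 bits)
  8 -> 111111110 (9 bits)
Total length = 5 + 2 + 8 + 9 = 24 bits.

Unary([4, 1, 7, 8]) = 111101011111110111111110 (24 bits)


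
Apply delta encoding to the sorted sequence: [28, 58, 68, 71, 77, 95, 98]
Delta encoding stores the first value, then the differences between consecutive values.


First value: 28
Deltas:
  58 - 28 = 30
  68 - 58 = 10
  71 - 68 = 3
  77 - 71 = 6
  95 - 77 = 18
  98 - 95 = 3


Delta encoded: [28, 30, 10, 3, 6, 18, 3]


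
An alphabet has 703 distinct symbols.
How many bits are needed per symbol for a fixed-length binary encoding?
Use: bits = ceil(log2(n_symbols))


log2(703) = 9.4574
Bracket: 2^9 = 512 < 703 <= 2^10 = 1024
So ceil(log2(703)) = 10

bits = ceil(log2(703)) = ceil(9.4574) = 10 bits


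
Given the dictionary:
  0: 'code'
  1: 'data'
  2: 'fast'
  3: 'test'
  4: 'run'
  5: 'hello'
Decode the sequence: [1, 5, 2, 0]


Look up each index in the dictionary:
  1 -> 'data'
  5 -> 'hello'
  2 -> 'fast'
  0 -> 'code'

Decoded: "data hello fast code"


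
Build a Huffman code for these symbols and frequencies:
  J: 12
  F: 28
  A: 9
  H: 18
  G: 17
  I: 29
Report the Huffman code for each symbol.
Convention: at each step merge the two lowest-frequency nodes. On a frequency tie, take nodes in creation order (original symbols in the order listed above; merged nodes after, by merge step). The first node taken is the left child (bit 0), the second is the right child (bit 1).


Huffman tree construction:
Step 1: Merge A(9) + J(12) = 21
Step 2: Merge G(17) + H(18) = 35
Step 3: Merge (A+J)(21) + F(28) = 49
Step 4: Merge I(29) + (G+H)(35) = 64
Step 5: Merge ((A+J)+F)(49) + (I+(G+H))(64) = 113
Read each symbol's code off the tree from the root (left child = 0, right child = 1).

Codes:
  J: 001 (length 3)
  F: 01 (length 2)
  A: 000 (length 3)
  H: 111 (length 3)
  G: 110 (length 3)
  I: 10 (length 2)
Average code length: 282/113 = 2.4956 bits/symbol


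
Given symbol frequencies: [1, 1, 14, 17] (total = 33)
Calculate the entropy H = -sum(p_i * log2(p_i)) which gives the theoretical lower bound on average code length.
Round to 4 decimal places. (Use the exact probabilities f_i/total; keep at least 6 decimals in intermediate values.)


Per-symbol terms -p_i * log2(p_i) with p_i = f_i/33:
  p = 1/33 = 0.030303: log2(p) = -5.044394, -p*log2(p) = 0.152860
  p = 1/33 = 0.030303: log2(p) = -5.044394, -p*log2(p) = 0.152860
  p = 14/33 = 0.424242: log2(p) = -1.237039, -p*log2(p) = 0.524805
  p = 17/33 = 0.515152: log2(p) = -0.956931, -p*log2(p) = 0.492965
H = 0.152860 + 0.152860 + 0.524805 + 0.492965 = 1.323490

H = 1.3235 bits/symbol


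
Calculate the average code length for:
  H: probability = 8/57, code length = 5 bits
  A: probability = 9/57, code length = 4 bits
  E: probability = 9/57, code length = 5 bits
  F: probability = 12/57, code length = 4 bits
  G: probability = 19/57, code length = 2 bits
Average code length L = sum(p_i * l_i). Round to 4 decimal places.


Weighted contributions p_i * l_i:
  H: (8/57) * 5 = 40/57
  A: (9/57) * 4 = 36/57
  E: (9/57) * 5 = 45/57
  F: (12/57) * 4 = 48/57
  G: (19/57) * 2 = 38/57
Sum = (40 + 36 + 45 + 48 + 38)/57 = 207/57

L = 207/57 = 3.6316 bits/symbol


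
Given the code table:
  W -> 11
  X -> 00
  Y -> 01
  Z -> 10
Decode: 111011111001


Decoding:
11 -> W
10 -> Z
11 -> W
11 -> W
10 -> Z
01 -> Y


Result: WZWWZY


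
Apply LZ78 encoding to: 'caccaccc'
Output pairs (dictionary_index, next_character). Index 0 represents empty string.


LZ78 encoding steps:
Dictionary: {0: ''}
Step 1: w='' (idx 0), next='c' -> output (0, 'c'), add 'c' as idx 1
Step 2: w='' (idx 0), next='a' -> output (0, 'a'), add 'a' as idx 2
Step 3: w='c' (idx 1), next='c' -> output (1, 'c'), add 'cc' as idx 3
Step 4: w='a' (idx 2), next='c' -> output (2, 'c'), add 'ac' as idx 4
Step 5: w='cc' (idx 3), end of input -> output (3, '')


Encoded: [(0, 'c'), (0, 'a'), (1, 'c'), (2, 'c'), (3, '')]


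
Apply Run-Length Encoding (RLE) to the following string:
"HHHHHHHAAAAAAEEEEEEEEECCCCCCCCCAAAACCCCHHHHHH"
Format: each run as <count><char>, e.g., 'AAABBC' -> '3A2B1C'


Scanning runs left to right:
  i=0: run of 'H' x 7 -> '7H'
  i=7: run of 'A' x 6 -> '6A'
  i=13: run of 'E' x 9 -> '9E'
  i=22: run of 'C' x 9 -> '9C'
  i=31: run of 'A' x 4 -> '4A'
  i=35: run of 'C' x 4 -> '4C'
  i=39: run of 'H' x 6 -> '6H'

RLE = 7H6A9E9C4A4C6H


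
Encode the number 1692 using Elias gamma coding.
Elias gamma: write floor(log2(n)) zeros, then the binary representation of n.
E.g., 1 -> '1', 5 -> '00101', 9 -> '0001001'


num_bits = floor(log2(1692)) + 1 = 11
leading_zeros = num_bits - 1 = 10
binary(1692) = 11010011100

Elias gamma(1692) = '0000000000' + '11010011100' = 000000000011010011100 (21 bits)


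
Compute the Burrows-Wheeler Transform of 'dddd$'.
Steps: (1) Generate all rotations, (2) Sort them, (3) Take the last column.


Rotations (sorted):
  0: $dddd -> last char: d
  1: d$ddd -> last char: d
  2: dd$dd -> last char: d
  3: ddd$d -> last char: d
  4: dddd$ -> last char: $


BWT = dddd$


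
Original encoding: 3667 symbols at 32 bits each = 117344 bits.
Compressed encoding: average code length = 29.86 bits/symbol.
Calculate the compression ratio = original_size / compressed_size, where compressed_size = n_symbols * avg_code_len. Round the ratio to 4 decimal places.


original_size = n_symbols * orig_bits = 3667 * 32 = 117344 bits
compressed_size = n_symbols * avg_code_len = 3667 * 29.86 = 109496.62 bits
ratio = original_size / compressed_size = 117344 / 109496.62 = 1.0717

Compression ratio = 1.0717


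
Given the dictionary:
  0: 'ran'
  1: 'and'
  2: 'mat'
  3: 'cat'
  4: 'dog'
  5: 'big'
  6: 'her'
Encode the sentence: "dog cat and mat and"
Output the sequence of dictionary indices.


Look up each word in the dictionary:
  'dog' -> 4
  'cat' -> 3
  'and' -> 1
  'mat' -> 2
  'and' -> 1

Encoded: [4, 3, 1, 2, 1]


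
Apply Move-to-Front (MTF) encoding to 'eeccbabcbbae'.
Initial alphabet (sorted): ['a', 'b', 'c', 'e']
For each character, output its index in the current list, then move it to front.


MTF encoding:
'e': index 3 in ['a', 'b', 'c', 'e'] -> ['e', 'a', 'b', 'c']
'e': index 0 in ['e', 'a', 'b', 'c'] -> ['e', 'a', 'b', 'c']
'c': index 3 in ['e', 'a', 'b', 'c'] -> ['c', 'e', 'a', 'b']
'c': index 0 in ['c', 'e', 'a', 'b'] -> ['c', 'e', 'a', 'b']
'b': index 3 in ['c', 'e', 'a', 'b'] -> ['b', 'c', 'e', 'a']
'a': index 3 in ['b', 'c', 'e', 'a'] -> ['a', 'b', 'c', 'e']
'b': index 1 in ['a', 'b', 'c', 'e'] -> ['b', 'a', 'c', 'e']
'c': index 2 in ['b', 'a', 'c', 'e'] -> ['c', 'b', 'a', 'e']
'b': index 1 in ['c', 'b', 'a', 'e'] -> ['b', 'c', 'a', 'e']
'b': index 0 in ['b', 'c', 'a', 'e'] -> ['b', 'c', 'a', 'e']
'a': index 2 in ['b', 'c', 'a', 'e'] -> ['a', 'b', 'c', 'e']
'e': index 3 in ['a', 'b', 'c', 'e'] -> ['e', 'a', 'b', 'c']


Output: [3, 0, 3, 0, 3, 3, 1, 2, 1, 0, 2, 3]


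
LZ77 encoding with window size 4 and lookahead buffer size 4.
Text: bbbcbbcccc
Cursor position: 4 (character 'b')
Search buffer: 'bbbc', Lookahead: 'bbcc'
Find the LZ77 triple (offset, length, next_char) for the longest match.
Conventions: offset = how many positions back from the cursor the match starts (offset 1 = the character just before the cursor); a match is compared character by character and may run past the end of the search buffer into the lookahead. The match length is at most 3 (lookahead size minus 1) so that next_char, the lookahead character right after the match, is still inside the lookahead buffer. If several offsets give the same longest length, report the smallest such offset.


Try each offset into the search buffer:
  offset=1 (pos 3, char 'c'): match length 0
  offset=2 (pos 2, char 'b'): match length 1
  offset=3 (pos 1, char 'b'): match length 3
  offset=4 (pos 0, char 'b'): match length 2
Longest match has length 3 at offset 3.
next_char = character at position 4 + 3 = 7 -> 'c'

Best match: offset=3, length=3 (matching 'bbc' starting at position 1)
LZ77 triple: (3, 3, 'c')


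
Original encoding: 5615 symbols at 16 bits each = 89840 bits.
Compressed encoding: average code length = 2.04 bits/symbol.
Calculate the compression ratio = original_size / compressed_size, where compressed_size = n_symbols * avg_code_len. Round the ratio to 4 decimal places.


original_size = n_symbols * orig_bits = 5615 * 16 = 89840 bits
compressed_size = n_symbols * avg_code_len = 5615 * 2.04 = 11454.6 bits
ratio = original_size / compressed_size = 89840 / 11454.6 = 7.8431

Compression ratio = 7.8431


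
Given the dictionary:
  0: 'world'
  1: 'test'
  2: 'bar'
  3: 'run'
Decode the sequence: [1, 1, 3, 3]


Look up each index in the dictionary:
  1 -> 'test'
  1 -> 'test'
  3 -> 'run'
  3 -> 'run'

Decoded: "test test run run"


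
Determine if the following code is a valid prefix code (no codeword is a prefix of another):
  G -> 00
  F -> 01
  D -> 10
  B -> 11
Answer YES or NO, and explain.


Checking each pair (does one codeword prefix another?):
  G='00' vs F='01': no prefix
  G='00' vs D='10': no prefix
  G='00' vs B='11': no prefix
  F='01' vs G='00': no prefix
  F='01' vs D='10': no prefix
  F='01' vs B='11': no prefix
  D='10' vs G='00': no prefix
  D='10' vs F='01': no prefix
  D='10' vs B='11': no prefix
  B='11' vs G='00': no prefix
  B='11' vs F='01': no prefix
  B='11' vs D='10': no prefix
No violation found over all pairs.

YES -- this is a valid prefix code. No codeword is a prefix of any other codeword.


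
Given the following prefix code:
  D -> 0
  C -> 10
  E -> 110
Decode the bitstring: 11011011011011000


Decoding step by step:
Bits 110 -> E
Bits 110 -> E
Bits 110 -> E
Bits 110 -> E
Bits 110 -> E
Bits 0 -> D
Bits 0 -> D


Decoded message: EEEEEDD


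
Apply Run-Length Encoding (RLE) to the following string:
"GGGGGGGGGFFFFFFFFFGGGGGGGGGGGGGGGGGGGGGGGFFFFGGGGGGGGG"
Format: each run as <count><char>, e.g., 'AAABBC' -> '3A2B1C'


Scanning runs left to right:
  i=0: run of 'G' x 9 -> '9G'
  i=9: run of 'F' x 9 -> '9F'
  i=18: run of 'G' x 23 -> '23G'
  i=41: run of 'F' x 4 -> '4F'
  i=45: run of 'G' x 9 -> '9G'

RLE = 9G9F23G4F9G


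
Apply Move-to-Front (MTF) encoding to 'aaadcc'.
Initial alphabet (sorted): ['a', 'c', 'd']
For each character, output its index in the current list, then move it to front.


MTF encoding:
'a': index 0 in ['a', 'c', 'd'] -> ['a', 'c', 'd']
'a': index 0 in ['a', 'c', 'd'] -> ['a', 'c', 'd']
'a': index 0 in ['a', 'c', 'd'] -> ['a', 'c', 'd']
'd': index 2 in ['a', 'c', 'd'] -> ['d', 'a', 'c']
'c': index 2 in ['d', 'a', 'c'] -> ['c', 'd', 'a']
'c': index 0 in ['c', 'd', 'a'] -> ['c', 'd', 'a']


Output: [0, 0, 0, 2, 2, 0]


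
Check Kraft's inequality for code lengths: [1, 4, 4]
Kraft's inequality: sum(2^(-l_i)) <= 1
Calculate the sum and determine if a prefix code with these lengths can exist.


Sum = 2^(-1) + 2^(-4) + 2^(-4)
    = 0.5 + 0.0625 + 0.0625
    = 10/16 = 0.625
Since 0.625 <= 1, Kraft's inequality IS satisfied.
A prefix code with these lengths CAN exist.

Kraft sum = 0.625. Satisfied.


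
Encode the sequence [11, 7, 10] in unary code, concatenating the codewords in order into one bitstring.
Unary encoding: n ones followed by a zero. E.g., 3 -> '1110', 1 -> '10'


Encode each number as n ones followed by a terminating 0:
  11 -> 111111111110 (12 bits)
  7 -> 11111110 (8 bits)
  10 -> 11111111110 (11 bits)
Total length = 12 + 8 + 11 = 31 bits.

Unary([11, 7, 10]) = 1111111111101111111011111111110 (31 bits)


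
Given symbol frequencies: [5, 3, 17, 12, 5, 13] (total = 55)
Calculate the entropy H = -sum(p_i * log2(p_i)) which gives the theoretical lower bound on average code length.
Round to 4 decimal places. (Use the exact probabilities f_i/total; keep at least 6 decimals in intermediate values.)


Per-symbol terms -p_i * log2(p_i) with p_i = f_i/55:
  p = 5/55 = 0.090909: log2(p) = -3.459432, -p*log2(p) = 0.314494
  p = 3/55 = 0.054545: log2(p) = -4.196397, -p*log2(p) = 0.228894
  p = 17/55 = 0.309091: log2(p) = -1.693897, -p*log2(p) = 0.523568
  p = 12/55 = 0.218182: log2(p) = -2.196397, -p*log2(p) = 0.479214
  p = 5/55 = 0.090909: log2(p) = -3.459432, -p*log2(p) = 0.314494
  p = 13/55 = 0.236364: log2(p) = -2.080920, -p*log2(p) = 0.491854
H = 0.314494 + 0.228894 + 0.523568 + 0.479214 + 0.314494 + 0.491854 = 2.352518

H = 2.3525 bits/symbol


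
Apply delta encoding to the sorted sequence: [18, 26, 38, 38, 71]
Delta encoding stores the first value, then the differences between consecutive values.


First value: 18
Deltas:
  26 - 18 = 8
  38 - 26 = 12
  38 - 38 = 0
  71 - 38 = 33


Delta encoded: [18, 8, 12, 0, 33]


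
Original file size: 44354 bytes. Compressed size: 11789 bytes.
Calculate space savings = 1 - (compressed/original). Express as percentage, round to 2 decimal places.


ratio = compressed/original = 11789/44354 = 0.265793
savings = 1 - ratio = 1 - 0.265793 = 0.734207
as a percentage: 0.734207 * 100 = 73.42%

Space savings = 1 - 11789/44354 = 73.42%


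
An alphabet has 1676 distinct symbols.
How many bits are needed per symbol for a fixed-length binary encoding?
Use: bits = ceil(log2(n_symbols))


log2(1676) = 10.7108
Bracket: 2^10 = 1024 < 1676 <= 2^11 = 2048
So ceil(log2(1676)) = 11

bits = ceil(log2(1676)) = ceil(10.7108) = 11 bits


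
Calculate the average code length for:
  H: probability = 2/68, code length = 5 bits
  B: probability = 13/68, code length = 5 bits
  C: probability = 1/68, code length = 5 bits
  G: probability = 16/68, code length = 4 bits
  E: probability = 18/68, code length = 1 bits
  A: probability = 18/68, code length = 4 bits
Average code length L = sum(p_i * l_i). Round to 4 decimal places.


Weighted contributions p_i * l_i:
  H: (2/68) * 5 = 10/68
  B: (13/68) * 5 = 65/68
  C: (1/68) * 5 = 5/68
  G: (16/68) * 4 = 64/68
  E: (18/68) * 1 = 18/68
  A: (18/68) * 4 = 72/68
Sum = (10 + 65 + 5 + 64 + 18 + 72)/68 = 234/68

L = 234/68 = 3.4412 bits/symbol


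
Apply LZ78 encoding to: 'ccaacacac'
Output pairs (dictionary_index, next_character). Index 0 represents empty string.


LZ78 encoding steps:
Dictionary: {0: ''}
Step 1: w='' (idx 0), next='c' -> output (0, 'c'), add 'c' as idx 1
Step 2: w='c' (idx 1), next='a' -> output (1, 'a'), add 'ca' as idx 2
Step 3: w='' (idx 0), next='a' -> output (0, 'a'), add 'a' as idx 3
Step 4: w='ca' (idx 2), next='c' -> output (2, 'c'), add 'cac' as idx 4
Step 5: w='a' (idx 3), next='c' -> output (3, 'c'), add 'ac' as idx 5


Encoded: [(0, 'c'), (1, 'a'), (0, 'a'), (2, 'c'), (3, 'c')]


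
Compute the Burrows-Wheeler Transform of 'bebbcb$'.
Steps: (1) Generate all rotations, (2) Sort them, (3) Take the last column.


Rotations (sorted):
  0: $bebbcb -> last char: b
  1: b$bebbc -> last char: c
  2: bbcb$be -> last char: e
  3: bcb$beb -> last char: b
  4: bebbcb$ -> last char: $
  5: cb$bebb -> last char: b
  6: ebbcb$b -> last char: b


BWT = bceb$bb


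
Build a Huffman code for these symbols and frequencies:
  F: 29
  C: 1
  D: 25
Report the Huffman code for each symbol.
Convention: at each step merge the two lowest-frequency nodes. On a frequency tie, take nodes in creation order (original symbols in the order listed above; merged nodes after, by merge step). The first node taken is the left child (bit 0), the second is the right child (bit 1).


Huffman tree construction:
Step 1: Merge C(1) + D(25) = 26
Step 2: Merge (C+D)(26) + F(29) = 55
Read each symbol's code off the tree from the root (left child = 0, right child = 1).

Codes:
  F: 1 (length 1)
  C: 00 (length 2)
  D: 01 (length 2)
Average code length: 81/55 = 1.4727 bits/symbol


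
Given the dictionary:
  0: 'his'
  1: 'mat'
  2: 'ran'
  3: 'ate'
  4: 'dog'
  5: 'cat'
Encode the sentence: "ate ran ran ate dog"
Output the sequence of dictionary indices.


Look up each word in the dictionary:
  'ate' -> 3
  'ran' -> 2
  'ran' -> 2
  'ate' -> 3
  'dog' -> 4

Encoded: [3, 2, 2, 3, 4]


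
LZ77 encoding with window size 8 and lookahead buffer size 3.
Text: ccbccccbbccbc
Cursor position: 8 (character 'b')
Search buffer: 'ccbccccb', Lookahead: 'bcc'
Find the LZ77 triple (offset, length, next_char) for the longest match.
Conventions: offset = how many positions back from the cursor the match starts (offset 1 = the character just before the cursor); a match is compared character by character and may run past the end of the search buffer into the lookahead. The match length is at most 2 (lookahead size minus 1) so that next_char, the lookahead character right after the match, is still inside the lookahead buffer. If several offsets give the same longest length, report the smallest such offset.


Try each offset into the search buffer:
  offset=1 (pos 7, char 'b'): match length 1
  offset=2 (pos 6, char 'c'): match length 0
  offset=3 (pos 5, char 'c'): match length 0
  offset=4 (pos 4, char 'c'): match length 0
  offset=5 (pos 3, char 'c'): match length 0
  offset=6 (pos 2, char 'b'): match length 2
  offset=7 (pos 1, char 'c'): match length 0
  offset=8 (pos 0, char 'c'): match length 0
Longest match has length 2 at offset 6.
next_char = character at position 8 + 2 = 10 -> 'c'

Best match: offset=6, length=2 (matching 'bc' starting at position 2)
LZ77 triple: (6, 2, 'c')


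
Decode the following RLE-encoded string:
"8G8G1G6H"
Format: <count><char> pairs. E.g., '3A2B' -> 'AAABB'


Expanding each <count><char> pair:
  8G -> 'GGGGGGGG'
  8G -> 'GGGGGGGG'
  1G -> 'G'
  6H -> 'HHHHHH'

Decoded = GGGGGGGGGGGGGGGGGHHHHHH


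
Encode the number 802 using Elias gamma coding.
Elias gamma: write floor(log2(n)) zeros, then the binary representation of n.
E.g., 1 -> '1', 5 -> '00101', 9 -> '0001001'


num_bits = floor(log2(802)) + 1 = 10
leading_zeros = num_bits - 1 = 9
binary(802) = 1100100010

Elias gamma(802) = '000000000' + '1100100010' = 0000000001100100010 (19 bits)


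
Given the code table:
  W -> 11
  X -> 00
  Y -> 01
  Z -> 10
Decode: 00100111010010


Decoding:
00 -> X
10 -> Z
01 -> Y
11 -> W
01 -> Y
00 -> X
10 -> Z


Result: XZYWYXZ


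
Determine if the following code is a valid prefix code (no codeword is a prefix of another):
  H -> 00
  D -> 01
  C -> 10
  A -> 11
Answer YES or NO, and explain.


Checking each pair (does one codeword prefix another?):
  H='00' vs D='01': no prefix
  H='00' vs C='10': no prefix
  H='00' vs A='11': no prefix
  D='01' vs H='00': no prefix
  D='01' vs C='10': no prefix
  D='01' vs A='11': no prefix
  C='10' vs H='00': no prefix
  C='10' vs D='01': no prefix
  C='10' vs A='11': no prefix
  A='11' vs H='00': no prefix
  A='11' vs D='01': no prefix
  A='11' vs C='10': no prefix
No violation found over all pairs.

YES -- this is a valid prefix code. No codeword is a prefix of any other codeword.


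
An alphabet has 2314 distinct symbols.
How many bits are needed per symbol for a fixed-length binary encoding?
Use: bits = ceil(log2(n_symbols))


log2(2314) = 11.1762
Bracket: 2^11 = 2048 < 2314 <= 2^12 = 4096
So ceil(log2(2314)) = 12

bits = ceil(log2(2314)) = ceil(11.1762) = 12 bits


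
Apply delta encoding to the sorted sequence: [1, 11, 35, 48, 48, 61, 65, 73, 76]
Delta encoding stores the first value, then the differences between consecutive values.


First value: 1
Deltas:
  11 - 1 = 10
  35 - 11 = 24
  48 - 35 = 13
  48 - 48 = 0
  61 - 48 = 13
  65 - 61 = 4
  73 - 65 = 8
  76 - 73 = 3


Delta encoded: [1, 10, 24, 13, 0, 13, 4, 8, 3]


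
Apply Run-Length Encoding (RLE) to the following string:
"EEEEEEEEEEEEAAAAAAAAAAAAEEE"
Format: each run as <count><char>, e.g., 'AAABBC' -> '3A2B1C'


Scanning runs left to right:
  i=0: run of 'E' x 12 -> '12E'
  i=12: run of 'A' x 12 -> '12A'
  i=24: run of 'E' x 3 -> '3E'

RLE = 12E12A3E


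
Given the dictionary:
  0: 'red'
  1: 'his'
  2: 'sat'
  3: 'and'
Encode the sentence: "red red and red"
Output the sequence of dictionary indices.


Look up each word in the dictionary:
  'red' -> 0
  'red' -> 0
  'and' -> 3
  'red' -> 0

Encoded: [0, 0, 3, 0]


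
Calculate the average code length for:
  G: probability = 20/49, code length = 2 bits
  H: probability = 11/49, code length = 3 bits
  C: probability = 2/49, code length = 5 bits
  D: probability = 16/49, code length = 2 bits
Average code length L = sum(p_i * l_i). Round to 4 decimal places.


Weighted contributions p_i * l_i:
  G: (20/49) * 2 = 40/49
  H: (11/49) * 3 = 33/49
  C: (2/49) * 5 = 10/49
  D: (16/49) * 2 = 32/49
Sum = (40 + 33 + 10 + 32)/49 = 115/49

L = 115/49 = 2.3469 bits/symbol


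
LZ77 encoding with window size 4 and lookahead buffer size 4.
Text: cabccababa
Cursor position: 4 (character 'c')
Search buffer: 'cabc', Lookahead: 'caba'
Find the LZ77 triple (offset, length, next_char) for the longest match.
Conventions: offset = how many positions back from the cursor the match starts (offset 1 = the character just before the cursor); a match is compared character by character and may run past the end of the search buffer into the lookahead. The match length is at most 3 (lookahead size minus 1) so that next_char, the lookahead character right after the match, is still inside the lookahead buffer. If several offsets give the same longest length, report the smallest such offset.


Try each offset into the search buffer:
  offset=1 (pos 3, char 'c'): match length 1
  offset=2 (pos 2, char 'b'): match length 0
  offset=3 (pos 1, char 'a'): match length 0
  offset=4 (pos 0, char 'c'): match length 3
Longest match has length 3 at offset 4.
next_char = character at position 4 + 3 = 7 -> 'a'

Best match: offset=4, length=3 (matching 'cab' starting at position 0)
LZ77 triple: (4, 3, 'a')


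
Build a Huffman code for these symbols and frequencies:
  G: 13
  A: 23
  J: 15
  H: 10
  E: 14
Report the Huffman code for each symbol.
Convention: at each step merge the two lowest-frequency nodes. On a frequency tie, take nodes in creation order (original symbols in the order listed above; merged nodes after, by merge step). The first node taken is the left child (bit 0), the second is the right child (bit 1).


Huffman tree construction:
Step 1: Merge H(10) + G(13) = 23
Step 2: Merge E(14) + J(15) = 29
Step 3: Merge A(23) + (H+G)(23) = 46
Step 4: Merge (E+J)(29) + (A+(H+G))(46) = 75
Read each symbol's code off the tree from the root (left child = 0, right child = 1).

Codes:
  G: 111 (length 3)
  A: 10 (length 2)
  J: 01 (length 2)
  H: 110 (length 3)
  E: 00 (length 2)
Average code length: 173/75 = 2.3067 bits/symbol


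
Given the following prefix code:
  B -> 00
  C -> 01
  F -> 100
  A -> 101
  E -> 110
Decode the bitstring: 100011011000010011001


Decoding step by step:
Bits 100 -> F
Bits 01 -> C
Bits 101 -> A
Bits 100 -> F
Bits 00 -> B
Bits 100 -> F
Bits 110 -> E
Bits 01 -> C


Decoded message: FCAFBFEC


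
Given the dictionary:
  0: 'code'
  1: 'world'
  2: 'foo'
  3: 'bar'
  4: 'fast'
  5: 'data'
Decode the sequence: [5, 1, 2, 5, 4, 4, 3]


Look up each index in the dictionary:
  5 -> 'data'
  1 -> 'world'
  2 -> 'foo'
  5 -> 'data'
  4 -> 'fast'
  4 -> 'fast'
  3 -> 'bar'

Decoded: "data world foo data fast fast bar"


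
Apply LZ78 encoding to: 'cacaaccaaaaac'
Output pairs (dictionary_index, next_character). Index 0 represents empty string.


LZ78 encoding steps:
Dictionary: {0: ''}
Step 1: w='' (idx 0), next='c' -> output (0, 'c'), add 'c' as idx 1
Step 2: w='' (idx 0), next='a' -> output (0, 'a'), add 'a' as idx 2
Step 3: w='c' (idx 1), next='a' -> output (1, 'a'), add 'ca' as idx 3
Step 4: w='a' (idx 2), next='c' -> output (2, 'c'), add 'ac' as idx 4
Step 5: w='ca' (idx 3), next='a' -> output (3, 'a'), add 'caa' as idx 5
Step 6: w='a' (idx 2), next='a' -> output (2, 'a'), add 'aa' as idx 6
Step 7: w='ac' (idx 4), end of input -> output (4, '')


Encoded: [(0, 'c'), (0, 'a'), (1, 'a'), (2, 'c'), (3, 'a'), (2, 'a'), (4, '')]


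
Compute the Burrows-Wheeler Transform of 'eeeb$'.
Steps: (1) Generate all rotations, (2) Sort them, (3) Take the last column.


Rotations (sorted):
  0: $eeeb -> last char: b
  1: b$eee -> last char: e
  2: eb$ee -> last char: e
  3: eeb$e -> last char: e
  4: eeeb$ -> last char: $


BWT = beee$


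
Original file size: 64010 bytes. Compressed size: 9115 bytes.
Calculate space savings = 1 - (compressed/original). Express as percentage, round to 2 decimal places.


ratio = compressed/original = 9115/64010 = 0.1424
savings = 1 - ratio = 1 - 0.1424 = 0.8576
as a percentage: 0.8576 * 100 = 85.76%

Space savings = 1 - 9115/64010 = 85.76%


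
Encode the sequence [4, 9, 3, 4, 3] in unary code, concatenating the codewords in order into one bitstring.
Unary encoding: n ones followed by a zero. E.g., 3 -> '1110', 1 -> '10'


Encode each number as n ones followed by a terminating 0:
  4 -> 11110 (5 bits)
  9 -> 1111111110 (10 bits)
  3 -> 1110 (4 bits)
  4 -> 11110 (5 bits)
  3 -> 1110 (4 bits)
Total length = 5 + 10 + 4 + 5 + 4 = 28 bits.

Unary([4, 9, 3, 4, 3]) = 1111011111111101110111101110 (28 bits)


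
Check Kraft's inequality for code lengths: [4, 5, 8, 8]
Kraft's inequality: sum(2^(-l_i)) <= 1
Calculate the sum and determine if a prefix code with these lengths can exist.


Sum = 2^(-4) + 2^(-5) + 2^(-8) + 2^(-8)
    = 0.0625 + 0.03125 + 0.00390625 + 0.00390625
    = 26/256 = 0.1015625
Since 0.1015625 <= 1, Kraft's inequality IS satisfied.
A prefix code with these lengths CAN exist.

Kraft sum = 0.1015625. Satisfied.


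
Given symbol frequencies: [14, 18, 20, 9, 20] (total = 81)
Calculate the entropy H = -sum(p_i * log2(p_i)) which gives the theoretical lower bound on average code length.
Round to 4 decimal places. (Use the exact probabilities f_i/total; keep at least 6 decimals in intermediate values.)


Per-symbol terms -p_i * log2(p_i) with p_i = f_i/81:
  p = 14/81 = 0.172840: log2(p) = -2.532495, -p*log2(p) = 0.437715
  p = 18/81 = 0.222222: log2(p) = -2.169925, -p*log2(p) = 0.482206
  p = 20/81 = 0.246914: log2(p) = -2.017922, -p*log2(p) = 0.498252
  p = 9/81 = 0.111111: log2(p) = -3.169925, -p*log2(p) = 0.352214
  p = 20/81 = 0.246914: log2(p) = -2.017922, -p*log2(p) = 0.498252
H = 0.437715 + 0.482206 + 0.498252 + 0.352214 + 0.498252 = 2.268639

H = 2.2686 bits/symbol


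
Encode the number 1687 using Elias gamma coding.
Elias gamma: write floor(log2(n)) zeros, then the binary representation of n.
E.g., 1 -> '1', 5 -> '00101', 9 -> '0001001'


num_bits = floor(log2(1687)) + 1 = 11
leading_zeros = num_bits - 1 = 10
binary(1687) = 11010010111

Elias gamma(1687) = '0000000000' + '11010010111' = 000000000011010010111 (21 bits)


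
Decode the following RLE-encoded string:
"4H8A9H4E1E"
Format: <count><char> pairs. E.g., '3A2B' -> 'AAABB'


Expanding each <count><char> pair:
  4H -> 'HHHH'
  8A -> 'AAAAAAAA'
  9H -> 'HHHHHHHHH'
  4E -> 'EEEE'
  1E -> 'E'

Decoded = HHHHAAAAAAAAHHHHHHHHHEEEEE


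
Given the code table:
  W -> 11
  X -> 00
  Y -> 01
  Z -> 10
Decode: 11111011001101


Decoding:
11 -> W
11 -> W
10 -> Z
11 -> W
00 -> X
11 -> W
01 -> Y


Result: WWZWXWY


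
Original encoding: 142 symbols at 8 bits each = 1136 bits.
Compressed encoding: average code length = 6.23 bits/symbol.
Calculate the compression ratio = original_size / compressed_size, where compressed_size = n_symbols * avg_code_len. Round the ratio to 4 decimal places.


original_size = n_symbols * orig_bits = 142 * 8 = 1136 bits
compressed_size = n_symbols * avg_code_len = 142 * 6.23 = 884.66 bits
ratio = original_size / compressed_size = 1136 / 884.66 = 1.2841

Compression ratio = 1.2841


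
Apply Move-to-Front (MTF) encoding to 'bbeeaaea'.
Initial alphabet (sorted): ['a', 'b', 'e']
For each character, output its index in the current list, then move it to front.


MTF encoding:
'b': index 1 in ['a', 'b', 'e'] -> ['b', 'a', 'e']
'b': index 0 in ['b', 'a', 'e'] -> ['b', 'a', 'e']
'e': index 2 in ['b', 'a', 'e'] -> ['e', 'b', 'a']
'e': index 0 in ['e', 'b', 'a'] -> ['e', 'b', 'a']
'a': index 2 in ['e', 'b', 'a'] -> ['a', 'e', 'b']
'a': index 0 in ['a', 'e', 'b'] -> ['a', 'e', 'b']
'e': index 1 in ['a', 'e', 'b'] -> ['e', 'a', 'b']
'a': index 1 in ['e', 'a', 'b'] -> ['a', 'e', 'b']


Output: [1, 0, 2, 0, 2, 0, 1, 1]


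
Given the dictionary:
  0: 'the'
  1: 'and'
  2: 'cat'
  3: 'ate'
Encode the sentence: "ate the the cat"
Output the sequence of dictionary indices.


Look up each word in the dictionary:
  'ate' -> 3
  'the' -> 0
  'the' -> 0
  'cat' -> 2

Encoded: [3, 0, 0, 2]


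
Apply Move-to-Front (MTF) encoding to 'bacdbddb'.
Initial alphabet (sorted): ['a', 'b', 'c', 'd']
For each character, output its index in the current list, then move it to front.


MTF encoding:
'b': index 1 in ['a', 'b', 'c', 'd'] -> ['b', 'a', 'c', 'd']
'a': index 1 in ['b', 'a', 'c', 'd'] -> ['a', 'b', 'c', 'd']
'c': index 2 in ['a', 'b', 'c', 'd'] -> ['c', 'a', 'b', 'd']
'd': index 3 in ['c', 'a', 'b', 'd'] -> ['d', 'c', 'a', 'b']
'b': index 3 in ['d', 'c', 'a', 'b'] -> ['b', 'd', 'c', 'a']
'd': index 1 in ['b', 'd', 'c', 'a'] -> ['d', 'b', 'c', 'a']
'd': index 0 in ['d', 'b', 'c', 'a'] -> ['d', 'b', 'c', 'a']
'b': index 1 in ['d', 'b', 'c', 'a'] -> ['b', 'd', 'c', 'a']


Output: [1, 1, 2, 3, 3, 1, 0, 1]


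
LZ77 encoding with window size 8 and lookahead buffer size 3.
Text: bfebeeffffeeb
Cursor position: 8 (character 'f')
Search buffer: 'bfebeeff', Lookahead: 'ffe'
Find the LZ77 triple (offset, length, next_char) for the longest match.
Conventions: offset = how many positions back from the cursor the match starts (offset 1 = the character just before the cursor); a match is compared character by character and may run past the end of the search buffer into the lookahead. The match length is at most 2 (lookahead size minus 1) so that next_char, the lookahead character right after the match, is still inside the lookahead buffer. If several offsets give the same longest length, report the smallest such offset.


Try each offset into the search buffer:
  offset=1 (pos 7, char 'f'): match length 2
  offset=2 (pos 6, char 'f'): match length 2
  offset=3 (pos 5, char 'e'): match length 0
  offset=4 (pos 4, char 'e'): match length 0
  offset=5 (pos 3, char 'b'): match length 0
  offset=6 (pos 2, char 'e'): match length 0
  offset=7 (pos 1, char 'f'): match length 1
  offset=8 (pos 0, char 'b'): match length 0
Longest match has length 2, found at offsets 1, 2; take the smallest, offset 1.
next_char = character at position 8 + 2 = 10 -> 'e'

Best match: offset=1, length=2 (matching 'ff' starting at position 7)
LZ77 triple: (1, 2, 'e')


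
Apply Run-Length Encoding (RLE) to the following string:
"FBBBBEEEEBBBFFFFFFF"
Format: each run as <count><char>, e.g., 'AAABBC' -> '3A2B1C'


Scanning runs left to right:
  i=0: run of 'F' x 1 -> '1F'
  i=1: run of 'B' x 4 -> '4B'
  i=5: run of 'E' x 4 -> '4E'
  i=9: run of 'B' x 3 -> '3B'
  i=12: run of 'F' x 7 -> '7F'

RLE = 1F4B4E3B7F


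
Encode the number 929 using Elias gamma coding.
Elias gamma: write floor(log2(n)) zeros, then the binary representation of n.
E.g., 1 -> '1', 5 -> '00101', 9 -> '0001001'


num_bits = floor(log2(929)) + 1 = 10
leading_zeros = num_bits - 1 = 9
binary(929) = 1110100001

Elias gamma(929) = '000000000' + '1110100001' = 0000000001110100001 (19 bits)


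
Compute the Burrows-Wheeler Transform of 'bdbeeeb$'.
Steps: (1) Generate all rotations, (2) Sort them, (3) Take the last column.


Rotations (sorted):
  0: $bdbeeeb -> last char: b
  1: b$bdbeee -> last char: e
  2: bdbeeeb$ -> last char: $
  3: beeeb$bd -> last char: d
  4: dbeeeb$b -> last char: b
  5: eb$bdbee -> last char: e
  6: eeb$bdbe -> last char: e
  7: eeeb$bdb -> last char: b


BWT = be$dbeeb


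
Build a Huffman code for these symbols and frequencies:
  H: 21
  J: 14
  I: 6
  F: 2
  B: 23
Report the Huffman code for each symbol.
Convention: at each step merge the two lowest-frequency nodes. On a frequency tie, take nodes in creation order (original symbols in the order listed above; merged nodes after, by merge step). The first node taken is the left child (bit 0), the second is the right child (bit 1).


Huffman tree construction:
Step 1: Merge F(2) + I(6) = 8
Step 2: Merge (F+I)(8) + J(14) = 22
Step 3: Merge H(21) + ((F+I)+J)(22) = 43
Step 4: Merge B(23) + (H+((F+I)+J))(43) = 66
Read each symbol's code off the tree from the root (left child = 0, right child = 1).

Codes:
  H: 10 (length 2)
  J: 111 (length 3)
  I: 1101 (length 4)
  F: 1100 (length 4)
  B: 0 (length 1)
Average code length: 139/66 = 2.1061 bits/symbol


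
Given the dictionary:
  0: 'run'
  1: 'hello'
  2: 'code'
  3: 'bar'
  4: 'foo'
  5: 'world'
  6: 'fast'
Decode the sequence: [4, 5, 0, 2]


Look up each index in the dictionary:
  4 -> 'foo'
  5 -> 'world'
  0 -> 'run'
  2 -> 'code'

Decoded: "foo world run code"


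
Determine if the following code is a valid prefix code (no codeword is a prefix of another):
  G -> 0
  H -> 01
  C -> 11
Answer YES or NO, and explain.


Checking each pair (does one codeword prefix another?):
  G='0' vs H='01': prefix -- VIOLATION

NO -- this is NOT a valid prefix code. G (0) is a prefix of H (01).


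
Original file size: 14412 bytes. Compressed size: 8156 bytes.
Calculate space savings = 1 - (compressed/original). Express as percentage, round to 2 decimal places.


ratio = compressed/original = 8156/14412 = 0.565917
savings = 1 - ratio = 1 - 0.565917 = 0.434083
as a percentage: 0.434083 * 100 = 43.41%

Space savings = 1 - 8156/14412 = 43.41%


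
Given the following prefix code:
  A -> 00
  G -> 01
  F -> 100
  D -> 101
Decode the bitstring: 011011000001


Decoding step by step:
Bits 01 -> G
Bits 101 -> D
Bits 100 -> F
Bits 00 -> A
Bits 01 -> G


Decoded message: GDFAG


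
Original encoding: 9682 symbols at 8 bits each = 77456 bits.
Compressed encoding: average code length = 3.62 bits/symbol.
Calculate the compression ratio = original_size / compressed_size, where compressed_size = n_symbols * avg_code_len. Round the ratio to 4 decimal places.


original_size = n_symbols * orig_bits = 9682 * 8 = 77456 bits
compressed_size = n_symbols * avg_code_len = 9682 * 3.62 = 35048.84 bits
ratio = original_size / compressed_size = 77456 / 35048.84 = 2.2099

Compression ratio = 2.2099


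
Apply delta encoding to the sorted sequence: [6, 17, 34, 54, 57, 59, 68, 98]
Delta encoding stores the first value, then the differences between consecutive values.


First value: 6
Deltas:
  17 - 6 = 11
  34 - 17 = 17
  54 - 34 = 20
  57 - 54 = 3
  59 - 57 = 2
  68 - 59 = 9
  98 - 68 = 30


Delta encoded: [6, 11, 17, 20, 3, 2, 9, 30]


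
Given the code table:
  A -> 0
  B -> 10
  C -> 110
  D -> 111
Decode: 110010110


Decoding:
110 -> C
0 -> A
10 -> B
110 -> C


Result: CABC


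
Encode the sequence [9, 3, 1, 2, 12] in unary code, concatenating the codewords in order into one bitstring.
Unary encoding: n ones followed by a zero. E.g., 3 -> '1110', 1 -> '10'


Encode each number as n ones followed by a terminating 0:
  9 -> 1111111110 (10 bits)
  3 -> 1110 (4 bits)
  1 -> 10 (2 bits)
  2 -> 110 (3 bits)
  12 -> 1111111111110 (13 bits)
Total length = 10 + 4 + 2 + 3 + 13 = 32 bits.

Unary([9, 3, 1, 2, 12]) = 11111111101110101101111111111110 (32 bits)


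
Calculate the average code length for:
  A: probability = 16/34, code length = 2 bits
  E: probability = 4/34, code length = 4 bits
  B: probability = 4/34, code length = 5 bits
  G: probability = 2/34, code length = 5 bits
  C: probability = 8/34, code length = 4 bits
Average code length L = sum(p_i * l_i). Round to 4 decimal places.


Weighted contributions p_i * l_i:
  A: (16/34) * 2 = 32/34
  E: (4/34) * 4 = 16/34
  B: (4/34) * 5 = 20/34
  G: (2/34) * 5 = 10/34
  C: (8/34) * 4 = 32/34
Sum = (32 + 16 + 20 + 10 + 32)/34 = 110/34

L = 110/34 = 3.2353 bits/symbol


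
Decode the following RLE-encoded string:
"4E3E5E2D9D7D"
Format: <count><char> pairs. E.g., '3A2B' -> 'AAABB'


Expanding each <count><char> pair:
  4E -> 'EEEE'
  3E -> 'EEE'
  5E -> 'EEEEE'
  2D -> 'DD'
  9D -> 'DDDDDDDDD'
  7D -> 'DDDDDDD'

Decoded = EEEEEEEEEEEEDDDDDDDDDDDDDDDDDD


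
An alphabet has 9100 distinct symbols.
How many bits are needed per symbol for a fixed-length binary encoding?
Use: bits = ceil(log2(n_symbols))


log2(9100) = 13.1517
Bracket: 2^13 = 8192 < 9100 <= 2^14 = 16384
So ceil(log2(9100)) = 14

bits = ceil(log2(9100)) = ceil(13.1517) = 14 bits


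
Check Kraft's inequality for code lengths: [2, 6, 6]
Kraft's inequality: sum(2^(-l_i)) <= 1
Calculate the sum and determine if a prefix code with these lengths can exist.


Sum = 2^(-2) + 2^(-6) + 2^(-6)
    = 0.25 + 0.015625 + 0.015625
    = 18/64 = 0.28125
Since 0.28125 <= 1, Kraft's inequality IS satisfied.
A prefix code with these lengths CAN exist.

Kraft sum = 0.28125. Satisfied.


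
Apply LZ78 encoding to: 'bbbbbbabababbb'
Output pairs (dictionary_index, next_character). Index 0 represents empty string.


LZ78 encoding steps:
Dictionary: {0: ''}
Step 1: w='' (idx 0), next='b' -> output (0, 'b'), add 'b' as idx 1
Step 2: w='b' (idx 1), next='b' -> output (1, 'b'), add 'bb' as idx 2
Step 3: w='bb' (idx 2), next='b' -> output (2, 'b'), add 'bbb' as idx 3
Step 4: w='' (idx 0), next='a' -> output (0, 'a'), add 'a' as idx 4
Step 5: w='b' (idx 1), next='a' -> output (1, 'a'), add 'ba' as idx 5
Step 6: w='ba' (idx 5), next='b' -> output (5, 'b'), add 'bab' as idx 6
Step 7: w='bb' (idx 2), end of input -> output (2, '')


Encoded: [(0, 'b'), (1, 'b'), (2, 'b'), (0, 'a'), (1, 'a'), (5, 'b'), (2, '')]


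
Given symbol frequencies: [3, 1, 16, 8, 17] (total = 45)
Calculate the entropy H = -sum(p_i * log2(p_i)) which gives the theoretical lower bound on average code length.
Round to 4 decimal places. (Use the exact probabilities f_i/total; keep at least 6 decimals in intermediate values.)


Per-symbol terms -p_i * log2(p_i) with p_i = f_i/45:
  p = 3/45 = 0.066667: log2(p) = -3.906891, -p*log2(p) = 0.260459
  p = 1/45 = 0.022222: log2(p) = -5.491853, -p*log2(p) = 0.122041
  p = 16/45 = 0.355556: log2(p) = -1.491853, -p*log2(p) = 0.530437
  p = 8/45 = 0.177778: log2(p) = -2.491853, -p*log2(p) = 0.442996
  p = 17/45 = 0.377778: log2(p) = -1.404390, -p*log2(p) = 0.530547
H = 0.260459 + 0.122041 + 0.530437 + 0.442996 + 0.530547 = 1.886480

H = 1.8865 bits/symbol
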